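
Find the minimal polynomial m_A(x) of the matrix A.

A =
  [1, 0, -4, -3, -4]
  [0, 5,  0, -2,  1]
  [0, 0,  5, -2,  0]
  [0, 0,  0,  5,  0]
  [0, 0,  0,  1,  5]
x^4 - 16*x^3 + 90*x^2 - 200*x + 125

The characteristic polynomial is χ_A(x) = (x - 5)^4*(x - 1), so the eigenvalues are known. The minimal polynomial is
  m_A(x) = Π_λ (x − λ)^{k_λ}
where k_λ is the size of the *largest* Jordan block for λ (equivalently, the smallest k with (A − λI)^k v = 0 for every generalised eigenvector v of λ).

  λ = 1: largest Jordan block has size 1, contributing (x − 1)
  λ = 5: largest Jordan block has size 3, contributing (x − 5)^3

So m_A(x) = (x - 5)^3*(x - 1) = x^4 - 16*x^3 + 90*x^2 - 200*x + 125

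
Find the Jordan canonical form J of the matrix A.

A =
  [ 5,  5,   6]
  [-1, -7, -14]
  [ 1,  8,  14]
J_3(4)

The characteristic polynomial is
  det(x·I − A) = x^3 - 12*x^2 + 48*x - 64 = (x - 4)^3

Eigenvalues and multiplicities (the geometric multiplicity of λ is n − rank(A − λI), which equals the number of Jordan blocks for λ):
  λ = 4: algebraic multiplicity = 3, geometric multiplicity = 1

Determining the block sizes for each eigenvalue:
  λ = 4: one block (gm = 1), so the single block has size am = 3 → block sizes [3]

Assembling the blocks gives a Jordan form
J =
  [4, 1, 0]
  [0, 4, 1]
  [0, 0, 4]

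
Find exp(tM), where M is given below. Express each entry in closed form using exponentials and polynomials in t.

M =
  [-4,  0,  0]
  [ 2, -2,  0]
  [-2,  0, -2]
e^{tM} =
  [exp(-4*t), 0, 0]
  [exp(-2*t) - exp(-4*t), exp(-2*t), 0]
  [-exp(-2*t) + exp(-4*t), 0, exp(-2*t)]

Strategy: write M = P · J · P⁻¹ where J is a Jordan canonical form, so e^{tM} = P · e^{tJ} · P⁻¹, and e^{tJ} can be computed block-by-block.

M has Jordan form
J =
  [-4,  0,  0]
  [ 0, -2,  0]
  [ 0,  0, -2]
(up to reordering of blocks).

Per-block formulas:
  For a 1×1 block at λ = -2: exp(t · [-2]) = [e^(-2t)].
  For a 1×1 block at λ = -4: exp(t · [-4]) = [e^(-4t)].

After assembling e^{tJ} and conjugating by P, we get:

e^{tM} =
  [exp(-4*t), 0, 0]
  [exp(-2*t) - exp(-4*t), exp(-2*t), 0]
  [-exp(-2*t) + exp(-4*t), 0, exp(-2*t)]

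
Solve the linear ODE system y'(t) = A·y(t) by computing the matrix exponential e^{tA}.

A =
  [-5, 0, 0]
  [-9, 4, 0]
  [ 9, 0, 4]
e^{tA} =
  [exp(-5*t), 0, 0]
  [-exp(4*t) + exp(-5*t), exp(4*t), 0]
  [exp(4*t) - exp(-5*t), 0, exp(4*t)]

Strategy: write A = P · J · P⁻¹ where J is a Jordan canonical form, so e^{tA} = P · e^{tJ} · P⁻¹, and e^{tJ} can be computed block-by-block.

A has Jordan form
J =
  [-5, 0, 0]
  [ 0, 4, 0]
  [ 0, 0, 4]
(up to reordering of blocks).

Per-block formulas:
  For a 1×1 block at λ = 4: exp(t · [4]) = [e^(4t)].
  For a 1×1 block at λ = -5: exp(t · [-5]) = [e^(-5t)].

After assembling e^{tJ} and conjugating by P, we get:

e^{tA} =
  [exp(-5*t), 0, 0]
  [-exp(4*t) + exp(-5*t), exp(4*t), 0]
  [exp(4*t) - exp(-5*t), 0, exp(4*t)]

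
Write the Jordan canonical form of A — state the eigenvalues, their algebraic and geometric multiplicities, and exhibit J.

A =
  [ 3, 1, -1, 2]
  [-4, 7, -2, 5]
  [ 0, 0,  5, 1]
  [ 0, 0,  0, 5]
J_2(5) ⊕ J_2(5)

The characteristic polynomial is
  det(x·I − A) = x^4 - 20*x^3 + 150*x^2 - 500*x + 625 = (x - 5)^4

Eigenvalues and multiplicities (the geometric multiplicity of λ is n − rank(A − λI), which equals the number of Jordan blocks for λ):
  λ = 5: algebraic multiplicity = 4, geometric multiplicity = 2

Determining the block sizes for each eigenvalue:
  λ = 5: with am = 4 and gm = 2, the partition is not yet determined (e.g. several partitions of 4 into 2 parts exist). Let N = A − (5)·I. Computing rank(N^1) = 2, rank(N^2) = 0; the number of blocks of size ≥ j is rank(N^{j−1}) − rank(N^j), giving [2, 2]. So we have 2 block(s) of size 2 → block sizes [2, 2]

Assembling the blocks gives a Jordan form
J =
  [5, 1, 0, 0]
  [0, 5, 0, 0]
  [0, 0, 5, 1]
  [0, 0, 0, 5]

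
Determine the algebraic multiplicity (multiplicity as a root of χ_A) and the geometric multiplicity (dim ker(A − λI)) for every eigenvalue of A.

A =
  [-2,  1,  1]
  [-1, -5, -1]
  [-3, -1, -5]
λ = -4: alg = 3, geom = 1

Step 1 — factor the characteristic polynomial to read off the algebraic multiplicities:
  χ_A(x) = (x + 4)^3

Step 2 — compute geometric multiplicities via the rank-nullity identity g(λ) = n − rank(A − λI):
  rank(A − (-4)·I) = 2, so dim ker(A − (-4)·I) = n − 2 = 1

Summary:
  λ = -4: algebraic multiplicity = 3, geometric multiplicity = 1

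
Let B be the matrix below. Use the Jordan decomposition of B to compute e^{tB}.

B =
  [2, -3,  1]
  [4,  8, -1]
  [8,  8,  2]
e^{tB} =
  [-2*t*exp(4*t) + exp(4*t), t^2*exp(4*t) - 3*t*exp(4*t), -t^2*exp(4*t)/2 + t*exp(4*t)]
  [4*t*exp(4*t), -2*t^2*exp(4*t) + 4*t*exp(4*t) + exp(4*t), t^2*exp(4*t) - t*exp(4*t)]
  [8*t*exp(4*t), -4*t^2*exp(4*t) + 8*t*exp(4*t), 2*t^2*exp(4*t) - 2*t*exp(4*t) + exp(4*t)]

Strategy: write B = P · J · P⁻¹ where J is a Jordan canonical form, so e^{tB} = P · e^{tJ} · P⁻¹, and e^{tJ} can be computed block-by-block.

B has Jordan form
J =
  [4, 1, 0]
  [0, 4, 1]
  [0, 0, 4]
(up to reordering of blocks).

Per-block formulas:
  For a 3×3 Jordan block J_3(4): exp(t · J_3(4)) = e^(4t)·(I + t·N + (t^2/2)·N^2), where N is the 3×3 nilpotent shift.

After assembling e^{tJ} and conjugating by P, we get:

e^{tB} =
  [-2*t*exp(4*t) + exp(4*t), t^2*exp(4*t) - 3*t*exp(4*t), -t^2*exp(4*t)/2 + t*exp(4*t)]
  [4*t*exp(4*t), -2*t^2*exp(4*t) + 4*t*exp(4*t) + exp(4*t), t^2*exp(4*t) - t*exp(4*t)]
  [8*t*exp(4*t), -4*t^2*exp(4*t) + 8*t*exp(4*t), 2*t^2*exp(4*t) - 2*t*exp(4*t) + exp(4*t)]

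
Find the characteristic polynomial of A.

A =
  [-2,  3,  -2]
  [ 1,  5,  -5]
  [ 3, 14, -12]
x^3 + 9*x^2 + 27*x + 27

Expanding det(x·I − A) (e.g. by cofactor expansion or by noting that A is similar to its Jordan form J, which has the same characteristic polynomial as A) gives
  χ_A(x) = x^3 + 9*x^2 + 27*x + 27
which factors as (x + 3)^3. The eigenvalues (with algebraic multiplicities) are λ = -3 with multiplicity 3.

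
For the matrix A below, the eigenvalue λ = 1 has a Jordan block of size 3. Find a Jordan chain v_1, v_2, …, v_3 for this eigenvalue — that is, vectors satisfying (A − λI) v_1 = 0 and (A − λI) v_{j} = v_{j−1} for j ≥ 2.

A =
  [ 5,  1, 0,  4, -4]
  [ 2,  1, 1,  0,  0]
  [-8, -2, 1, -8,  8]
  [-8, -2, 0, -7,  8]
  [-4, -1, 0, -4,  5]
A Jordan chain for λ = 1 of length 3:
v_1 = (2, 0, -4, -4, -2)ᵀ
v_2 = (4, 2, -8, -8, -4)ᵀ
v_3 = (1, 0, 0, 0, 0)ᵀ

Let N = A − (1)·I. We want v_3 with N^3 v_3 = 0 but N^2 v_3 ≠ 0; then v_{j-1} := N · v_j for j = 3, …, 2.

Pick v_3 = (1, 0, 0, 0, 0)ᵀ.
Then v_2 = N · v_3 = (4, 2, -8, -8, -4)ᵀ.
Then v_1 = N · v_2 = (2, 0, -4, -4, -2)ᵀ.

Sanity check: (A − (1)·I) v_1 = (0, 0, 0, 0, 0)ᵀ = 0. ✓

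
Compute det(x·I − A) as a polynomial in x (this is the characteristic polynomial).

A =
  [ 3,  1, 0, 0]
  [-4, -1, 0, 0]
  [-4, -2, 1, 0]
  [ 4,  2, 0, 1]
x^4 - 4*x^3 + 6*x^2 - 4*x + 1

Expanding det(x·I − A) (e.g. by cofactor expansion or by noting that A is similar to its Jordan form J, which has the same characteristic polynomial as A) gives
  χ_A(x) = x^4 - 4*x^3 + 6*x^2 - 4*x + 1
which factors as (x - 1)^4. The eigenvalues (with algebraic multiplicities) are λ = 1 with multiplicity 4.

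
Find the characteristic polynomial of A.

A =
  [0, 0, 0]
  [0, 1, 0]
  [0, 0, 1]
x^3 - 2*x^2 + x

Expanding det(x·I − A) (e.g. by cofactor expansion or by noting that A is similar to its Jordan form J, which has the same characteristic polynomial as A) gives
  χ_A(x) = x^3 - 2*x^2 + x
which factors as x*(x - 1)^2. The eigenvalues (with algebraic multiplicities) are λ = 0 with multiplicity 1, λ = 1 with multiplicity 2.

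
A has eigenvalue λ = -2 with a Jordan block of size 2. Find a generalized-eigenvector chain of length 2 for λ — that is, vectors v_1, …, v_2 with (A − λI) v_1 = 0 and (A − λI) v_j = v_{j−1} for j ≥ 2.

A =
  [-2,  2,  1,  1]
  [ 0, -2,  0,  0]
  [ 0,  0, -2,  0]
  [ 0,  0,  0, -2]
A Jordan chain for λ = -2 of length 2:
v_1 = (2, 0, 0, 0)ᵀ
v_2 = (0, 1, 0, 0)ᵀ

Let N = A − (-2)·I. We want v_2 with N^2 v_2 = 0 but N^1 v_2 ≠ 0; then v_{j-1} := N · v_j for j = 2, …, 2.

Pick v_2 = (0, 1, 0, 0)ᵀ.
Then v_1 = N · v_2 = (2, 0, 0, 0)ᵀ.

Sanity check: (A − (-2)·I) v_1 = (0, 0, 0, 0)ᵀ = 0. ✓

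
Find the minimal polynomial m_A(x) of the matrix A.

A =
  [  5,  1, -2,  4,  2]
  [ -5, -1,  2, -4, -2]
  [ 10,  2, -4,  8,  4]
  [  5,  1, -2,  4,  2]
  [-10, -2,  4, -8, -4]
x^2

The characteristic polynomial is χ_A(x) = x^5, so the eigenvalues are known. The minimal polynomial is
  m_A(x) = Π_λ (x − λ)^{k_λ}
where k_λ is the size of the *largest* Jordan block for λ (equivalently, the smallest k with (A − λI)^k v = 0 for every generalised eigenvector v of λ).

  λ = 0: largest Jordan block has size 2, contributing (x − 0)^2

So m_A(x) = x^2 = x^2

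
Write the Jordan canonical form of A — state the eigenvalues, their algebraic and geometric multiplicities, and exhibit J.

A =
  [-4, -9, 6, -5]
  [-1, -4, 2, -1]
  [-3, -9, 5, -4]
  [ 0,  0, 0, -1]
J_2(-1) ⊕ J_2(-1)

The characteristic polynomial is
  det(x·I − A) = x^4 + 4*x^3 + 6*x^2 + 4*x + 1 = (x + 1)^4

Eigenvalues and multiplicities (the geometric multiplicity of λ is n − rank(A − λI), which equals the number of Jordan blocks for λ):
  λ = -1: algebraic multiplicity = 4, geometric multiplicity = 2

Determining the block sizes for each eigenvalue:
  λ = -1: with am = 4 and gm = 2, the partition is not yet determined (e.g. several partitions of 4 into 2 parts exist). Let N = A − (-1)·I. Computing rank(N^1) = 2, rank(N^2) = 0; the number of blocks of size ≥ j is rank(N^{j−1}) − rank(N^j), giving [2, 2]. So we have 2 block(s) of size 2 → block sizes [2, 2]

Assembling the blocks gives a Jordan form
J =
  [-1,  1,  0,  0]
  [ 0, -1,  0,  0]
  [ 0,  0, -1,  1]
  [ 0,  0,  0, -1]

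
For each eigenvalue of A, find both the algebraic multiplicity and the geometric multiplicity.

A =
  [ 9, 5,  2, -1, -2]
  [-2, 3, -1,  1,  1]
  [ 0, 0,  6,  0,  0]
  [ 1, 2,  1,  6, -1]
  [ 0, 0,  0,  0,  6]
λ = 6: alg = 5, geom = 3

Step 1 — factor the characteristic polynomial to read off the algebraic multiplicities:
  χ_A(x) = (x - 6)^5

Step 2 — compute geometric multiplicities via the rank-nullity identity g(λ) = n − rank(A − λI):
  rank(A − (6)·I) = 2, so dim ker(A − (6)·I) = n − 2 = 3

Summary:
  λ = 6: algebraic multiplicity = 5, geometric multiplicity = 3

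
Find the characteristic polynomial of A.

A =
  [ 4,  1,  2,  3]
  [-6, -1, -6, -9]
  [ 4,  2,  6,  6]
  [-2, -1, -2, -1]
x^4 - 8*x^3 + 24*x^2 - 32*x + 16

Expanding det(x·I − A) (e.g. by cofactor expansion or by noting that A is similar to its Jordan form J, which has the same characteristic polynomial as A) gives
  χ_A(x) = x^4 - 8*x^3 + 24*x^2 - 32*x + 16
which factors as (x - 2)^4. The eigenvalues (with algebraic multiplicities) are λ = 2 with multiplicity 4.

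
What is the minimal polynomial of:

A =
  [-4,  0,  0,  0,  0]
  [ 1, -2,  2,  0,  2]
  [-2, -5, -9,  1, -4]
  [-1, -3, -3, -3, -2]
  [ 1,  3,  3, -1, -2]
x^2 + 8*x + 16

The characteristic polynomial is χ_A(x) = (x + 4)^5, so the eigenvalues are known. The minimal polynomial is
  m_A(x) = Π_λ (x − λ)^{k_λ}
where k_λ is the size of the *largest* Jordan block for λ (equivalently, the smallest k with (A − λI)^k v = 0 for every generalised eigenvector v of λ).

  λ = -4: largest Jordan block has size 2, contributing (x + 4)^2

So m_A(x) = (x + 4)^2 = x^2 + 8*x + 16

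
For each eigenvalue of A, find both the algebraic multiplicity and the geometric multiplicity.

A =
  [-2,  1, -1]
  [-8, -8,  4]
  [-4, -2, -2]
λ = -4: alg = 3, geom = 2

Step 1 — factor the characteristic polynomial to read off the algebraic multiplicities:
  χ_A(x) = (x + 4)^3

Step 2 — compute geometric multiplicities via the rank-nullity identity g(λ) = n − rank(A − λI):
  rank(A − (-4)·I) = 1, so dim ker(A − (-4)·I) = n − 1 = 2

Summary:
  λ = -4: algebraic multiplicity = 3, geometric multiplicity = 2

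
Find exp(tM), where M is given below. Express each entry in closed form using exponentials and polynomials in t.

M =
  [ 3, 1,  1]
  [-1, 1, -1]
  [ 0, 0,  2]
e^{tM} =
  [t*exp(2*t) + exp(2*t), t*exp(2*t), t*exp(2*t)]
  [-t*exp(2*t), -t*exp(2*t) + exp(2*t), -t*exp(2*t)]
  [0, 0, exp(2*t)]

Strategy: write M = P · J · P⁻¹ where J is a Jordan canonical form, so e^{tM} = P · e^{tJ} · P⁻¹, and e^{tJ} can be computed block-by-block.

M has Jordan form
J =
  [2, 1, 0]
  [0, 2, 0]
  [0, 0, 2]
(up to reordering of blocks).

Per-block formulas:
  For a 1×1 block at λ = 2: exp(t · [2]) = [e^(2t)].
  For a 2×2 Jordan block J_2(2): exp(t · J_2(2)) = e^(2t)·(I + t·N), where N is the 2×2 nilpotent shift.

After assembling e^{tJ} and conjugating by P, we get:

e^{tM} =
  [t*exp(2*t) + exp(2*t), t*exp(2*t), t*exp(2*t)]
  [-t*exp(2*t), -t*exp(2*t) + exp(2*t), -t*exp(2*t)]
  [0, 0, exp(2*t)]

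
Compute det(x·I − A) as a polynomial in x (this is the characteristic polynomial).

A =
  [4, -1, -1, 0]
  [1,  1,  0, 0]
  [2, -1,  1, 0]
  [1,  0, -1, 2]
x^4 - 8*x^3 + 24*x^2 - 32*x + 16

Expanding det(x·I − A) (e.g. by cofactor expansion or by noting that A is similar to its Jordan form J, which has the same characteristic polynomial as A) gives
  χ_A(x) = x^4 - 8*x^3 + 24*x^2 - 32*x + 16
which factors as (x - 2)^4. The eigenvalues (with algebraic multiplicities) are λ = 2 with multiplicity 4.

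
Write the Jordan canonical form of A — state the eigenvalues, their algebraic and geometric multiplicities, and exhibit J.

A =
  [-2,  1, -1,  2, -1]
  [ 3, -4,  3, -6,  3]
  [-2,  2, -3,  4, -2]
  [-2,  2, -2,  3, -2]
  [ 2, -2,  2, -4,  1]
J_2(-1) ⊕ J_1(-1) ⊕ J_1(-1) ⊕ J_1(-1)

The characteristic polynomial is
  det(x·I − A) = x^5 + 5*x^4 + 10*x^3 + 10*x^2 + 5*x + 1 = (x + 1)^5

Eigenvalues and multiplicities (the geometric multiplicity of λ is n − rank(A − λI), which equals the number of Jordan blocks for λ):
  λ = -1: algebraic multiplicity = 5, geometric multiplicity = 4

Determining the block sizes for each eigenvalue:
  λ = -1: 4 blocks summing to 5 forces exactly one block of size 2 and the rest size 1 → block sizes [2, 1, 1, 1]

Assembling the blocks gives a Jordan form
J =
  [-1,  1,  0,  0,  0]
  [ 0, -1,  0,  0,  0]
  [ 0,  0, -1,  0,  0]
  [ 0,  0,  0, -1,  0]
  [ 0,  0,  0,  0, -1]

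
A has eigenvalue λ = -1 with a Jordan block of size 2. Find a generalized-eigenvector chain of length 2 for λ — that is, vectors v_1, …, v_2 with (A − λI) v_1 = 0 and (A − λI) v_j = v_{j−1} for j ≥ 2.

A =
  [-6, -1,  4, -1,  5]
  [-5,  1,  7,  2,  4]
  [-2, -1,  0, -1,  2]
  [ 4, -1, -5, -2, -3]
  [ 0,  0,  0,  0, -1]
A Jordan chain for λ = -1 of length 2:
v_1 = (-1, 2, -1, -1, 0)ᵀ
v_2 = (0, 1, 0, 0, 0)ᵀ

Let N = A − (-1)·I. We want v_2 with N^2 v_2 = 0 but N^1 v_2 ≠ 0; then v_{j-1} := N · v_j for j = 2, …, 2.

Pick v_2 = (0, 1, 0, 0, 0)ᵀ.
Then v_1 = N · v_2 = (-1, 2, -1, -1, 0)ᵀ.

Sanity check: (A − (-1)·I) v_1 = (0, 0, 0, 0, 0)ᵀ = 0. ✓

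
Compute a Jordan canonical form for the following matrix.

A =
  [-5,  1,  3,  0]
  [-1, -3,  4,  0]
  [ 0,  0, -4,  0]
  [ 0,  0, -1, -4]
J_3(-4) ⊕ J_1(-4)

The characteristic polynomial is
  det(x·I − A) = x^4 + 16*x^3 + 96*x^2 + 256*x + 256 = (x + 4)^4

Eigenvalues and multiplicities (the geometric multiplicity of λ is n − rank(A − λI), which equals the number of Jordan blocks for λ):
  λ = -4: algebraic multiplicity = 4, geometric multiplicity = 2

Determining the block sizes for each eigenvalue:
  λ = -4: with am = 4 and gm = 2, the partition is not yet determined (e.g. several partitions of 4 into 2 parts exist). Let N = A − (-4)·I. Computing rank(N^1) = 2, rank(N^2) = 1, rank(N^3) = 0; the number of blocks of size ≥ j is rank(N^{j−1}) − rank(N^j), giving [2, 1, 1]. So we have 1 block(s) of size 3, 1 block(s) of size 1 → block sizes [3, 1]

Assembling the blocks gives a Jordan form
J =
  [-4,  1,  0,  0]
  [ 0, -4,  1,  0]
  [ 0,  0, -4,  0]
  [ 0,  0,  0, -4]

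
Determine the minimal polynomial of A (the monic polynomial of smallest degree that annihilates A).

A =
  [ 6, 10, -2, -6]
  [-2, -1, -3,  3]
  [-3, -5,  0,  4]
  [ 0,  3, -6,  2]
x^4 - 7*x^3 + 18*x^2 - 20*x + 8

The characteristic polynomial is χ_A(x) = (x - 2)^3*(x - 1), so the eigenvalues are known. The minimal polynomial is
  m_A(x) = Π_λ (x − λ)^{k_λ}
where k_λ is the size of the *largest* Jordan block for λ (equivalently, the smallest k with (A − λI)^k v = 0 for every generalised eigenvector v of λ).

  λ = 1: largest Jordan block has size 1, contributing (x − 1)
  λ = 2: largest Jordan block has size 3, contributing (x − 2)^3

So m_A(x) = (x - 2)^3*(x - 1) = x^4 - 7*x^3 + 18*x^2 - 20*x + 8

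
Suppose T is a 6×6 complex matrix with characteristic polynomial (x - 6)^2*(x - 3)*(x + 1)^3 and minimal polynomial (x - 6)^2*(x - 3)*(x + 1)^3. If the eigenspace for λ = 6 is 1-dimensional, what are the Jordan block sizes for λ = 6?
Block sizes for λ = 6: [2]

Step 1 — from the characteristic polynomial, algebraic multiplicity of λ = 6 is 2. From dim ker(T − (6)·I) = 1, there are exactly 1 Jordan blocks for λ = 6.
Step 2 — from the minimal polynomial, the factor (x − 6)^2 tells us the largest block for λ = 6 has size 2.
Step 3 — with total size 2, 1 blocks, and largest block 2, the block sizes (in nonincreasing order) are [2].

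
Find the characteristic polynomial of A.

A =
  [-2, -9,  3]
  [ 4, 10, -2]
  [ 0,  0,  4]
x^3 - 12*x^2 + 48*x - 64

Expanding det(x·I − A) (e.g. by cofactor expansion or by noting that A is similar to its Jordan form J, which has the same characteristic polynomial as A) gives
  χ_A(x) = x^3 - 12*x^2 + 48*x - 64
which factors as (x - 4)^3. The eigenvalues (with algebraic multiplicities) are λ = 4 with multiplicity 3.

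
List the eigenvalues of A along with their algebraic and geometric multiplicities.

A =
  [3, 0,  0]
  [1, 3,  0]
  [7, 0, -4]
λ = -4: alg = 1, geom = 1; λ = 3: alg = 2, geom = 1

Step 1 — factor the characteristic polynomial to read off the algebraic multiplicities:
  χ_A(x) = (x - 3)^2*(x + 4)

Step 2 — compute geometric multiplicities via the rank-nullity identity g(λ) = n − rank(A − λI):
  rank(A − (-4)·I) = 2, so dim ker(A − (-4)·I) = n − 2 = 1
  rank(A − (3)·I) = 2, so dim ker(A − (3)·I) = n − 2 = 1

Summary:
  λ = -4: algebraic multiplicity = 1, geometric multiplicity = 1
  λ = 3: algebraic multiplicity = 2, geometric multiplicity = 1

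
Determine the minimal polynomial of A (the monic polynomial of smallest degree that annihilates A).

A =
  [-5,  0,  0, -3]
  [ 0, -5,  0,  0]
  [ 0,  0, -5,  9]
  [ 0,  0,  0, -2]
x^2 + 7*x + 10

The characteristic polynomial is χ_A(x) = (x + 2)*(x + 5)^3, so the eigenvalues are known. The minimal polynomial is
  m_A(x) = Π_λ (x − λ)^{k_λ}
where k_λ is the size of the *largest* Jordan block for λ (equivalently, the smallest k with (A − λI)^k v = 0 for every generalised eigenvector v of λ).

  λ = -5: largest Jordan block has size 1, contributing (x + 5)
  λ = -2: largest Jordan block has size 1, contributing (x + 2)

So m_A(x) = (x + 2)*(x + 5) = x^2 + 7*x + 10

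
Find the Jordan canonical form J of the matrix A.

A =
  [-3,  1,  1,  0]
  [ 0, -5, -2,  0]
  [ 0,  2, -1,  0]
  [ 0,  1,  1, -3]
J_2(-3) ⊕ J_1(-3) ⊕ J_1(-3)

The characteristic polynomial is
  det(x·I − A) = x^4 + 12*x^3 + 54*x^2 + 108*x + 81 = (x + 3)^4

Eigenvalues and multiplicities (the geometric multiplicity of λ is n − rank(A − λI), which equals the number of Jordan blocks for λ):
  λ = -3: algebraic multiplicity = 4, geometric multiplicity = 3

Determining the block sizes for each eigenvalue:
  λ = -3: 3 blocks summing to 4 forces exactly one block of size 2 and the rest size 1 → block sizes [2, 1, 1]

Assembling the blocks gives a Jordan form
J =
  [-3,  1,  0,  0]
  [ 0, -3,  0,  0]
  [ 0,  0, -3,  0]
  [ 0,  0,  0, -3]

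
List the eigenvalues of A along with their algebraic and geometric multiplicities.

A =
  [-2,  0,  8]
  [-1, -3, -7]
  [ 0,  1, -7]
λ = -4: alg = 3, geom = 1

Step 1 — factor the characteristic polynomial to read off the algebraic multiplicities:
  χ_A(x) = (x + 4)^3

Step 2 — compute geometric multiplicities via the rank-nullity identity g(λ) = n − rank(A − λI):
  rank(A − (-4)·I) = 2, so dim ker(A − (-4)·I) = n − 2 = 1

Summary:
  λ = -4: algebraic multiplicity = 3, geometric multiplicity = 1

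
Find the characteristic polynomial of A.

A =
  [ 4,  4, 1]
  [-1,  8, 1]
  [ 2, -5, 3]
x^3 - 15*x^2 + 75*x - 125

Expanding det(x·I − A) (e.g. by cofactor expansion or by noting that A is similar to its Jordan form J, which has the same characteristic polynomial as A) gives
  χ_A(x) = x^3 - 15*x^2 + 75*x - 125
which factors as (x - 5)^3. The eigenvalues (with algebraic multiplicities) are λ = 5 with multiplicity 3.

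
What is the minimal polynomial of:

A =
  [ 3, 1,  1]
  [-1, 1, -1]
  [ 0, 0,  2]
x^2 - 4*x + 4

The characteristic polynomial is χ_A(x) = (x - 2)^3, so the eigenvalues are known. The minimal polynomial is
  m_A(x) = Π_λ (x − λ)^{k_λ}
where k_λ is the size of the *largest* Jordan block for λ (equivalently, the smallest k with (A − λI)^k v = 0 for every generalised eigenvector v of λ).

  λ = 2: largest Jordan block has size 2, contributing (x − 2)^2

So m_A(x) = (x - 2)^2 = x^2 - 4*x + 4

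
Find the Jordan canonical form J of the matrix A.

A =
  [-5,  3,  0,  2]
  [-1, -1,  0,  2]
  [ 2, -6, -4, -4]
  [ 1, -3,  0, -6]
J_2(-4) ⊕ J_1(-4) ⊕ J_1(-4)

The characteristic polynomial is
  det(x·I − A) = x^4 + 16*x^3 + 96*x^2 + 256*x + 256 = (x + 4)^4

Eigenvalues and multiplicities (the geometric multiplicity of λ is n − rank(A − λI), which equals the number of Jordan blocks for λ):
  λ = -4: algebraic multiplicity = 4, geometric multiplicity = 3

Determining the block sizes for each eigenvalue:
  λ = -4: 3 blocks summing to 4 forces exactly one block of size 2 and the rest size 1 → block sizes [2, 1, 1]

Assembling the blocks gives a Jordan form
J =
  [-4,  1,  0,  0]
  [ 0, -4,  0,  0]
  [ 0,  0, -4,  0]
  [ 0,  0,  0, -4]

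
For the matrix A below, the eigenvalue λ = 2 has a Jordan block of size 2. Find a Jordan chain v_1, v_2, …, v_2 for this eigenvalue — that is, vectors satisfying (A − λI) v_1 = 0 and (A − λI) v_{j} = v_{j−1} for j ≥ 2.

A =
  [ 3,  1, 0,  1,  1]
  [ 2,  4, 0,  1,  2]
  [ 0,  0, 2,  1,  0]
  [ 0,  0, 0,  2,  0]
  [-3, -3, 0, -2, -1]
A Jordan chain for λ = 2 of length 2:
v_1 = (1, 2, 0, 0, -3)ᵀ
v_2 = (1, 0, 0, 0, 0)ᵀ

Let N = A − (2)·I. We want v_2 with N^2 v_2 = 0 but N^1 v_2 ≠ 0; then v_{j-1} := N · v_j for j = 2, …, 2.

Pick v_2 = (1, 0, 0, 0, 0)ᵀ.
Then v_1 = N · v_2 = (1, 2, 0, 0, -3)ᵀ.

Sanity check: (A − (2)·I) v_1 = (0, 0, 0, 0, 0)ᵀ = 0. ✓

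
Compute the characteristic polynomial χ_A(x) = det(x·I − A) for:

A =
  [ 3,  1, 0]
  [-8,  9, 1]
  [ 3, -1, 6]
x^3 - 18*x^2 + 108*x - 216

Expanding det(x·I − A) (e.g. by cofactor expansion or by noting that A is similar to its Jordan form J, which has the same characteristic polynomial as A) gives
  χ_A(x) = x^3 - 18*x^2 + 108*x - 216
which factors as (x - 6)^3. The eigenvalues (with algebraic multiplicities) are λ = 6 with multiplicity 3.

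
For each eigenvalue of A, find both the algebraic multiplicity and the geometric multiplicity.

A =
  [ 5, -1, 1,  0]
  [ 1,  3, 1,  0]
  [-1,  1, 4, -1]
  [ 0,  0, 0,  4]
λ = 4: alg = 4, geom = 2

Step 1 — factor the characteristic polynomial to read off the algebraic multiplicities:
  χ_A(x) = (x - 4)^4

Step 2 — compute geometric multiplicities via the rank-nullity identity g(λ) = n − rank(A − λI):
  rank(A − (4)·I) = 2, so dim ker(A − (4)·I) = n − 2 = 2

Summary:
  λ = 4: algebraic multiplicity = 4, geometric multiplicity = 2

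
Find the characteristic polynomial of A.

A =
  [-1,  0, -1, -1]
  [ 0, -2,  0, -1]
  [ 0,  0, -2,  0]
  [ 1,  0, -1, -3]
x^4 + 8*x^3 + 24*x^2 + 32*x + 16

Expanding det(x·I − A) (e.g. by cofactor expansion or by noting that A is similar to its Jordan form J, which has the same characteristic polynomial as A) gives
  χ_A(x) = x^4 + 8*x^3 + 24*x^2 + 32*x + 16
which factors as (x + 2)^4. The eigenvalues (with algebraic multiplicities) are λ = -2 with multiplicity 4.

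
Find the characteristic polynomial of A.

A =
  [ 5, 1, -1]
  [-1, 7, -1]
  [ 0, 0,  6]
x^3 - 18*x^2 + 108*x - 216

Expanding det(x·I − A) (e.g. by cofactor expansion or by noting that A is similar to its Jordan form J, which has the same characteristic polynomial as A) gives
  χ_A(x) = x^3 - 18*x^2 + 108*x - 216
which factors as (x - 6)^3. The eigenvalues (with algebraic multiplicities) are λ = 6 with multiplicity 3.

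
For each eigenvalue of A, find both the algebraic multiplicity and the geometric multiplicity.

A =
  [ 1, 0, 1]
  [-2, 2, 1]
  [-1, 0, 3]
λ = 2: alg = 3, geom = 1

Step 1 — factor the characteristic polynomial to read off the algebraic multiplicities:
  χ_A(x) = (x - 2)^3

Step 2 — compute geometric multiplicities via the rank-nullity identity g(λ) = n − rank(A − λI):
  rank(A − (2)·I) = 2, so dim ker(A − (2)·I) = n − 2 = 1

Summary:
  λ = 2: algebraic multiplicity = 3, geometric multiplicity = 1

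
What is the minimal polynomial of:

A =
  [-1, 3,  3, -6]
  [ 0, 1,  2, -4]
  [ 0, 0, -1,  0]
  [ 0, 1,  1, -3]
x^2 + 2*x + 1

The characteristic polynomial is χ_A(x) = (x + 1)^4, so the eigenvalues are known. The minimal polynomial is
  m_A(x) = Π_λ (x − λ)^{k_λ}
where k_λ is the size of the *largest* Jordan block for λ (equivalently, the smallest k with (A − λI)^k v = 0 for every generalised eigenvector v of λ).

  λ = -1: largest Jordan block has size 2, contributing (x + 1)^2

So m_A(x) = (x + 1)^2 = x^2 + 2*x + 1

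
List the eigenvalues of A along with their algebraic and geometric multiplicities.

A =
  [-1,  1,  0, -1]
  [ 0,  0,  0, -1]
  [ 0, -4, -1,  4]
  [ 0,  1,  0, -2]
λ = -1: alg = 4, geom = 3

Step 1 — factor the characteristic polynomial to read off the algebraic multiplicities:
  χ_A(x) = (x + 1)^4

Step 2 — compute geometric multiplicities via the rank-nullity identity g(λ) = n − rank(A − λI):
  rank(A − (-1)·I) = 1, so dim ker(A − (-1)·I) = n − 1 = 3

Summary:
  λ = -1: algebraic multiplicity = 4, geometric multiplicity = 3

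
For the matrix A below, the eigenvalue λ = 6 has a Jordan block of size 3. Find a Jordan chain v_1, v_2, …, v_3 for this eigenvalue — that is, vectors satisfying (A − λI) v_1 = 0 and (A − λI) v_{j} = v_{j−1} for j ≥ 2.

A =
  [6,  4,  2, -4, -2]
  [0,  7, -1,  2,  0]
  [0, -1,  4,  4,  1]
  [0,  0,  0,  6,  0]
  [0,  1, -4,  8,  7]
A Jordan chain for λ = 6 of length 3:
v_1 = (0, 2, 2, 0, 6)ᵀ
v_2 = (4, 1, -1, 0, 1)ᵀ
v_3 = (0, 1, 0, 0, 0)ᵀ

Let N = A − (6)·I. We want v_3 with N^3 v_3 = 0 but N^2 v_3 ≠ 0; then v_{j-1} := N · v_j for j = 3, …, 2.

Pick v_3 = (0, 1, 0, 0, 0)ᵀ.
Then v_2 = N · v_3 = (4, 1, -1, 0, 1)ᵀ.
Then v_1 = N · v_2 = (0, 2, 2, 0, 6)ᵀ.

Sanity check: (A − (6)·I) v_1 = (0, 0, 0, 0, 0)ᵀ = 0. ✓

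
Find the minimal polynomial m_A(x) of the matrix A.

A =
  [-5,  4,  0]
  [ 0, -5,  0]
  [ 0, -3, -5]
x^2 + 10*x + 25

The characteristic polynomial is χ_A(x) = (x + 5)^3, so the eigenvalues are known. The minimal polynomial is
  m_A(x) = Π_λ (x − λ)^{k_λ}
where k_λ is the size of the *largest* Jordan block for λ (equivalently, the smallest k with (A − λI)^k v = 0 for every generalised eigenvector v of λ).

  λ = -5: largest Jordan block has size 2, contributing (x + 5)^2

So m_A(x) = (x + 5)^2 = x^2 + 10*x + 25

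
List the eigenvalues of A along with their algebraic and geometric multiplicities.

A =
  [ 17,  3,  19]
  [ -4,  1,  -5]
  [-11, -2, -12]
λ = 2: alg = 3, geom = 1

Step 1 — factor the characteristic polynomial to read off the algebraic multiplicities:
  χ_A(x) = (x - 2)^3

Step 2 — compute geometric multiplicities via the rank-nullity identity g(λ) = n − rank(A − λI):
  rank(A − (2)·I) = 2, so dim ker(A − (2)·I) = n − 2 = 1

Summary:
  λ = 2: algebraic multiplicity = 3, geometric multiplicity = 1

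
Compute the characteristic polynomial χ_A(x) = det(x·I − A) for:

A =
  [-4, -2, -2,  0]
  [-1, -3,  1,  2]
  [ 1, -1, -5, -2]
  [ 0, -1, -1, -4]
x^4 + 16*x^3 + 96*x^2 + 256*x + 256

Expanding det(x·I − A) (e.g. by cofactor expansion or by noting that A is similar to its Jordan form J, which has the same characteristic polynomial as A) gives
  χ_A(x) = x^4 + 16*x^3 + 96*x^2 + 256*x + 256
which factors as (x + 4)^4. The eigenvalues (with algebraic multiplicities) are λ = -4 with multiplicity 4.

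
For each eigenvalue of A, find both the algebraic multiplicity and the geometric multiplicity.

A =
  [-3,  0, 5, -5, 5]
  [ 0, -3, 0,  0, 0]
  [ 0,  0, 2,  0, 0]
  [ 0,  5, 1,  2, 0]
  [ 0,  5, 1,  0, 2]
λ = -3: alg = 2, geom = 2; λ = 2: alg = 3, geom = 2

Step 1 — factor the characteristic polynomial to read off the algebraic multiplicities:
  χ_A(x) = (x - 2)^3*(x + 3)^2

Step 2 — compute geometric multiplicities via the rank-nullity identity g(λ) = n − rank(A − λI):
  rank(A − (-3)·I) = 3, so dim ker(A − (-3)·I) = n − 3 = 2
  rank(A − (2)·I) = 3, so dim ker(A − (2)·I) = n − 3 = 2

Summary:
  λ = -3: algebraic multiplicity = 2, geometric multiplicity = 2
  λ = 2: algebraic multiplicity = 3, geometric multiplicity = 2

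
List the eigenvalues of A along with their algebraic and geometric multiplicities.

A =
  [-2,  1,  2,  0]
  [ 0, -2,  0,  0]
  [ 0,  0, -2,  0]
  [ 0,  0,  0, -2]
λ = -2: alg = 4, geom = 3

Step 1 — factor the characteristic polynomial to read off the algebraic multiplicities:
  χ_A(x) = (x + 2)^4

Step 2 — compute geometric multiplicities via the rank-nullity identity g(λ) = n − rank(A − λI):
  rank(A − (-2)·I) = 1, so dim ker(A − (-2)·I) = n − 1 = 3

Summary:
  λ = -2: algebraic multiplicity = 4, geometric multiplicity = 3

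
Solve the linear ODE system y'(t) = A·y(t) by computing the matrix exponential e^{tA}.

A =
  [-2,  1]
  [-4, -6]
e^{tA} =
  [2*t*exp(-4*t) + exp(-4*t), t*exp(-4*t)]
  [-4*t*exp(-4*t), -2*t*exp(-4*t) + exp(-4*t)]

Strategy: write A = P · J · P⁻¹ where J is a Jordan canonical form, so e^{tA} = P · e^{tJ} · P⁻¹, and e^{tJ} can be computed block-by-block.

A has Jordan form
J =
  [-4,  1]
  [ 0, -4]
(up to reordering of blocks).

Per-block formulas:
  For a 2×2 Jordan block J_2(-4): exp(t · J_2(-4)) = e^(-4t)·(I + t·N), where N is the 2×2 nilpotent shift.

After assembling e^{tJ} and conjugating by P, we get:

e^{tA} =
  [2*t*exp(-4*t) + exp(-4*t), t*exp(-4*t)]
  [-4*t*exp(-4*t), -2*t*exp(-4*t) + exp(-4*t)]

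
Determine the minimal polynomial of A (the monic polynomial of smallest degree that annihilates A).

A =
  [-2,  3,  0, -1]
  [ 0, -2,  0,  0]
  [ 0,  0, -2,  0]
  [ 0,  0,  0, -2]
x^2 + 4*x + 4

The characteristic polynomial is χ_A(x) = (x + 2)^4, so the eigenvalues are known. The minimal polynomial is
  m_A(x) = Π_λ (x − λ)^{k_λ}
where k_λ is the size of the *largest* Jordan block for λ (equivalently, the smallest k with (A − λI)^k v = 0 for every generalised eigenvector v of λ).

  λ = -2: largest Jordan block has size 2, contributing (x + 2)^2

So m_A(x) = (x + 2)^2 = x^2 + 4*x + 4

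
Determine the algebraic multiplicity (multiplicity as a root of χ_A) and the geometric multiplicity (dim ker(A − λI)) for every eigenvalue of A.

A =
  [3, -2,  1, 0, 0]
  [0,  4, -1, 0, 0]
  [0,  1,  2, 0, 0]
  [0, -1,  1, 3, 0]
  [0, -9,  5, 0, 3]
λ = 3: alg = 5, geom = 3

Step 1 — factor the characteristic polynomial to read off the algebraic multiplicities:
  χ_A(x) = (x - 3)^5

Step 2 — compute geometric multiplicities via the rank-nullity identity g(λ) = n − rank(A − λI):
  rank(A − (3)·I) = 2, so dim ker(A − (3)·I) = n − 2 = 3

Summary:
  λ = 3: algebraic multiplicity = 5, geometric multiplicity = 3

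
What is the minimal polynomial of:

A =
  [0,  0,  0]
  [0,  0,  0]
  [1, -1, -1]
x^2 + x

The characteristic polynomial is χ_A(x) = x^2*(x + 1), so the eigenvalues are known. The minimal polynomial is
  m_A(x) = Π_λ (x − λ)^{k_λ}
where k_λ is the size of the *largest* Jordan block for λ (equivalently, the smallest k with (A − λI)^k v = 0 for every generalised eigenvector v of λ).

  λ = -1: largest Jordan block has size 1, contributing (x + 1)
  λ = 0: largest Jordan block has size 1, contributing (x − 0)

So m_A(x) = x*(x + 1) = x^2 + x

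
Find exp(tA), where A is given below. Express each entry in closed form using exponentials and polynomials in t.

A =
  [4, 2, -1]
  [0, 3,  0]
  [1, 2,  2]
e^{tA} =
  [t*exp(3*t) + exp(3*t), 2*t*exp(3*t), -t*exp(3*t)]
  [0, exp(3*t), 0]
  [t*exp(3*t), 2*t*exp(3*t), -t*exp(3*t) + exp(3*t)]

Strategy: write A = P · J · P⁻¹ where J is a Jordan canonical form, so e^{tA} = P · e^{tJ} · P⁻¹, and e^{tJ} can be computed block-by-block.

A has Jordan form
J =
  [3, 1, 0]
  [0, 3, 0]
  [0, 0, 3]
(up to reordering of blocks).

Per-block formulas:
  For a 2×2 Jordan block J_2(3): exp(t · J_2(3)) = e^(3t)·(I + t·N), where N is the 2×2 nilpotent shift.
  For a 1×1 block at λ = 3: exp(t · [3]) = [e^(3t)].

After assembling e^{tJ} and conjugating by P, we get:

e^{tA} =
  [t*exp(3*t) + exp(3*t), 2*t*exp(3*t), -t*exp(3*t)]
  [0, exp(3*t), 0]
  [t*exp(3*t), 2*t*exp(3*t), -t*exp(3*t) + exp(3*t)]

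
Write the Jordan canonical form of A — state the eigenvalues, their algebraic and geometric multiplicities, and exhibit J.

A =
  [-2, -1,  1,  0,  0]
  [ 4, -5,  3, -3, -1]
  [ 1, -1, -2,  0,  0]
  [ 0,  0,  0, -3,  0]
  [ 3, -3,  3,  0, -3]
J_3(-3) ⊕ J_1(-3) ⊕ J_1(-3)

The characteristic polynomial is
  det(x·I − A) = x^5 + 15*x^4 + 90*x^3 + 270*x^2 + 405*x + 243 = (x + 3)^5

Eigenvalues and multiplicities (the geometric multiplicity of λ is n − rank(A − λI), which equals the number of Jordan blocks for λ):
  λ = -3: algebraic multiplicity = 5, geometric multiplicity = 3

Determining the block sizes for each eigenvalue:
  λ = -3: with am = 5 and gm = 3, the partition is not yet determined (e.g. several partitions of 5 into 3 parts exist). Let N = A − (-3)·I. Computing rank(N^1) = 2, rank(N^2) = 1, rank(N^3) = 0; the number of blocks of size ≥ j is rank(N^{j−1}) − rank(N^j), giving [3, 1, 1]. So we have 1 block(s) of size 3, 2 block(s) of size 1 → block sizes [3, 1, 1]

Assembling the blocks gives a Jordan form
J =
  [-3,  1,  0,  0,  0]
  [ 0, -3,  1,  0,  0]
  [ 0,  0, -3,  0,  0]
  [ 0,  0,  0, -3,  0]
  [ 0,  0,  0,  0, -3]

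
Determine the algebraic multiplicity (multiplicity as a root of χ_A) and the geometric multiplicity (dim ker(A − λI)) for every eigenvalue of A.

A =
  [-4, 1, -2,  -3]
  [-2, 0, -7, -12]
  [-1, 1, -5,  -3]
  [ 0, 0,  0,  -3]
λ = -3: alg = 4, geom = 2

Step 1 — factor the characteristic polynomial to read off the algebraic multiplicities:
  χ_A(x) = (x + 3)^4

Step 2 — compute geometric multiplicities via the rank-nullity identity g(λ) = n − rank(A − λI):
  rank(A − (-3)·I) = 2, so dim ker(A − (-3)·I) = n − 2 = 2

Summary:
  λ = -3: algebraic multiplicity = 4, geometric multiplicity = 2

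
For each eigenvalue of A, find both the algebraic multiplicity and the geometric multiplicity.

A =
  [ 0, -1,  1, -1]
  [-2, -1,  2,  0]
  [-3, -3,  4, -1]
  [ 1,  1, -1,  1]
λ = 1: alg = 4, geom = 2

Step 1 — factor the characteristic polynomial to read off the algebraic multiplicities:
  χ_A(x) = (x - 1)^4

Step 2 — compute geometric multiplicities via the rank-nullity identity g(λ) = n − rank(A − λI):
  rank(A − (1)·I) = 2, so dim ker(A − (1)·I) = n − 2 = 2

Summary:
  λ = 1: algebraic multiplicity = 4, geometric multiplicity = 2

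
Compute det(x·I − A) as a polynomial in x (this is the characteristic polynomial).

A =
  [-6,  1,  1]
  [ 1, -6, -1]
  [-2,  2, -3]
x^3 + 15*x^2 + 75*x + 125

Expanding det(x·I − A) (e.g. by cofactor expansion or by noting that A is similar to its Jordan form J, which has the same characteristic polynomial as A) gives
  χ_A(x) = x^3 + 15*x^2 + 75*x + 125
which factors as (x + 5)^3. The eigenvalues (with algebraic multiplicities) are λ = -5 with multiplicity 3.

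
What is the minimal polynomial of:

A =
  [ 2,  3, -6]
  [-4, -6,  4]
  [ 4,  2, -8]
x^2 + 8*x + 16

The characteristic polynomial is χ_A(x) = (x + 4)^3, so the eigenvalues are known. The minimal polynomial is
  m_A(x) = Π_λ (x − λ)^{k_λ}
where k_λ is the size of the *largest* Jordan block for λ (equivalently, the smallest k with (A − λI)^k v = 0 for every generalised eigenvector v of λ).

  λ = -4: largest Jordan block has size 2, contributing (x + 4)^2

So m_A(x) = (x + 4)^2 = x^2 + 8*x + 16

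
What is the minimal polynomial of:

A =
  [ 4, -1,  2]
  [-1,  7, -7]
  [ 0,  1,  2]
x^3 - 13*x^2 + 56*x - 80

The characteristic polynomial is χ_A(x) = (x - 5)*(x - 4)^2, so the eigenvalues are known. The minimal polynomial is
  m_A(x) = Π_λ (x − λ)^{k_λ}
where k_λ is the size of the *largest* Jordan block for λ (equivalently, the smallest k with (A − λI)^k v = 0 for every generalised eigenvector v of λ).

  λ = 4: largest Jordan block has size 2, contributing (x − 4)^2
  λ = 5: largest Jordan block has size 1, contributing (x − 5)

So m_A(x) = (x - 5)*(x - 4)^2 = x^3 - 13*x^2 + 56*x - 80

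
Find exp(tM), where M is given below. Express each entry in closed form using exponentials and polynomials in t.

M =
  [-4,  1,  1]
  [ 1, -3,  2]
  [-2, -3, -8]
e^{tM} =
  [t*exp(-5*t) + exp(-5*t), t*exp(-5*t), t*exp(-5*t)]
  [-t^2*exp(-5*t)/2 + t*exp(-5*t), -t^2*exp(-5*t)/2 + 2*t*exp(-5*t) + exp(-5*t), -t^2*exp(-5*t)/2 + 2*t*exp(-5*t)]
  [t^2*exp(-5*t)/2 - 2*t*exp(-5*t), t^2*exp(-5*t)/2 - 3*t*exp(-5*t), t^2*exp(-5*t)/2 - 3*t*exp(-5*t) + exp(-5*t)]

Strategy: write M = P · J · P⁻¹ where J is a Jordan canonical form, so e^{tM} = P · e^{tJ} · P⁻¹, and e^{tJ} can be computed block-by-block.

M has Jordan form
J =
  [-5,  1,  0]
  [ 0, -5,  1]
  [ 0,  0, -5]
(up to reordering of blocks).

Per-block formulas:
  For a 3×3 Jordan block J_3(-5): exp(t · J_3(-5)) = e^(-5t)·(I + t·N + (t^2/2)·N^2), where N is the 3×3 nilpotent shift.

After assembling e^{tJ} and conjugating by P, we get:

e^{tM} =
  [t*exp(-5*t) + exp(-5*t), t*exp(-5*t), t*exp(-5*t)]
  [-t^2*exp(-5*t)/2 + t*exp(-5*t), -t^2*exp(-5*t)/2 + 2*t*exp(-5*t) + exp(-5*t), -t^2*exp(-5*t)/2 + 2*t*exp(-5*t)]
  [t^2*exp(-5*t)/2 - 2*t*exp(-5*t), t^2*exp(-5*t)/2 - 3*t*exp(-5*t), t^2*exp(-5*t)/2 - 3*t*exp(-5*t) + exp(-5*t)]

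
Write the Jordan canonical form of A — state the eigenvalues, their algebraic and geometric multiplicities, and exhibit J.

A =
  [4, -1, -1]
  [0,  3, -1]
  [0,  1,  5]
J_2(4) ⊕ J_1(4)

The characteristic polynomial is
  det(x·I − A) = x^3 - 12*x^2 + 48*x - 64 = (x - 4)^3

Eigenvalues and multiplicities (the geometric multiplicity of λ is n − rank(A − λI), which equals the number of Jordan blocks for λ):
  λ = 4: algebraic multiplicity = 3, geometric multiplicity = 2

Determining the block sizes for each eigenvalue:
  λ = 4: 2 blocks summing to 3 forces exactly one block of size 2 and the rest size 1 → block sizes [2, 1]

Assembling the blocks gives a Jordan form
J =
  [4, 1, 0]
  [0, 4, 0]
  [0, 0, 4]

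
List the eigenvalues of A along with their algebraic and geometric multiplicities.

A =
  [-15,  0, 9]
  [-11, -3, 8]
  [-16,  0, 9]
λ = -3: alg = 3, geom = 1

Step 1 — factor the characteristic polynomial to read off the algebraic multiplicities:
  χ_A(x) = (x + 3)^3

Step 2 — compute geometric multiplicities via the rank-nullity identity g(λ) = n − rank(A − λI):
  rank(A − (-3)·I) = 2, so dim ker(A − (-3)·I) = n − 2 = 1

Summary:
  λ = -3: algebraic multiplicity = 3, geometric multiplicity = 1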